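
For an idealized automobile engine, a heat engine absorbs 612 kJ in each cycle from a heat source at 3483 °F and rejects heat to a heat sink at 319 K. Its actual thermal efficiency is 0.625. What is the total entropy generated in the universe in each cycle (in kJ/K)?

ΔS_univ ≈ 0.440 kJ/K

T_H = 3483 °F → (3483 − 32) × 5/9 = 1917.22 °C = 2190.37 K.
W = η·Q_H = 0.625 × 612 = 382.5 kJ, so Q_C = Q_H − W = 229.5 kJ.
Reservoir entropy changes: ΔS_H = −Q_H/T_H = −612/2190.37 = -0.2794 kJ/K and ΔS_C = +Q_C/T_C = 229.5/319.00 = 0.7194 kJ/K.
ΔS_univ = −Q_H/T_H + Q_C/T_C = 0.440 kJ/K (> 0, since η = 0.625 < η_Carnot = 0.854).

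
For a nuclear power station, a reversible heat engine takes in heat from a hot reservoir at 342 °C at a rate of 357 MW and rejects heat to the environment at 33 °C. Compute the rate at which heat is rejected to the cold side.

T_H = 342 °C → 342 + 273.15 = 615.15 K.
T_C = 33 °C → 33 + 273.15 = 306.15 K.
The Carnot efficiency is η = 1 − T_C/T_H = 1 − 306.15/615.15 = 0.5023.
For a reversible cycle Q_C/Q_H = T_C/T_H, so Q_C = 357 × 306.15/615.15 = 178 MW.

Q̇_C ≈ 178 MW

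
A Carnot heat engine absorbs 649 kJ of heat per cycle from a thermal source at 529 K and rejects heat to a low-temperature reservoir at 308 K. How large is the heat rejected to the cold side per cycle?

Q_C ≈ 378 kJ

The Carnot efficiency is η = 1 − T_C/T_H = 1 − 308.00/529.00 = 0.4178.
For a reversible cycle Q_C/Q_H = T_C/T_H, so Q_C = 649 × 308.00/529.00 = 378 kJ.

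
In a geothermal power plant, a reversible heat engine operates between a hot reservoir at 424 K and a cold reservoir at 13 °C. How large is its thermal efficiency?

η ≈ 0.325

T_C = 13 °C → 13 + 273.15 = 286.15 K.
The Carnot efficiency is η = 1 − T_C/T_H = 1 − 286.15/424.00 = 0.325.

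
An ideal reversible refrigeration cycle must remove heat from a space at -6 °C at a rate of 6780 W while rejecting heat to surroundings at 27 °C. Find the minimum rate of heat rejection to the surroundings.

Q̇_H ≈ 7618 W

T_H = 27 °C → 27 + 273.15 = 300.15 K.
T_C = -6 °C → -6 + 273.15 = 267.15 K.
For a reversible cycle Q_H/Q_C = T_H/T_C, so Q_H = Q_C·T_H/T_C = 6780 × 300.15/267.15 = 7618 W.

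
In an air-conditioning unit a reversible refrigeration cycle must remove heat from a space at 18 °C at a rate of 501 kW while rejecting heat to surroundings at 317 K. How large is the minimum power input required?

Ẇ_in ≈ 44.48 kW

T_C = 18 °C → 18 + 273.15 = 291.15 K.
Carnot COP: COP_R = T_C/(T_H − T_C) = 291.15/25.85 = 11.2631.
W = Q_C/COP_R = 501/11.2631 = 44.48 kW.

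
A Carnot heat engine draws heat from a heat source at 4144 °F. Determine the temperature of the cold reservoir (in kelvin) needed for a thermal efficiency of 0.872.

T_H = 4144 °F → (4144 − 32) × 5/9 = 2284.44 °C = 2557.59 K.
From η = 1 − T_C/T_H, T_C = T_H·(1 − η) = 2557.59 × (1 − 0.872) = 327 K.

T_C ≈ 327 K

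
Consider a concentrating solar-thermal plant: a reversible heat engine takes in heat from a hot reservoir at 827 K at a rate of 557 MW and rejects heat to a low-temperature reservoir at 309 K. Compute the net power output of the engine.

Carnot efficiency: η = 1 − T_C/T_H = 1 − 309.00/827.00 = 0.6264.
W = η·Q_H = 0.6264 × 557 = 349 MW.

Ẇ ≈ 349 MW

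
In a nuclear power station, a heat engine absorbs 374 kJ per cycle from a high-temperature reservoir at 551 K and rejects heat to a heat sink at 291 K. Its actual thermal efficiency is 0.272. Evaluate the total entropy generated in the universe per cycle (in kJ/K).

W = η·Q_H = 0.272 × 374 = 101.7 kJ, so Q_C = Q_H − W = 272.3 kJ.
Reservoir entropy changes: ΔS_H = −Q_H/T_H = −374/551.00 = -0.6788 kJ/K and ΔS_C = +Q_C/T_C = 272.3/291.00 = 0.9356 kJ/K.
ΔS_univ = −Q_H/T_H + Q_C/T_C = 0.257 kJ/K (> 0, since η = 0.272 < η_Carnot = 0.472).

ΔS_univ ≈ 0.257 kJ/K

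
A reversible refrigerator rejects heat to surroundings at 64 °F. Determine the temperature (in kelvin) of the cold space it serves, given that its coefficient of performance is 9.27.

T_C ≈ 262.6 K

T_H = 64 °F → (64 − 32) × 5/9 = 17.78 °C = 290.93 K.
COP_R = T_C/(T_H − T_C) ⇒ T_C = T_H·COP_R/(1 + COP_R) = 290.93 × 9.27/(1 + 9.27) = 262.6 K.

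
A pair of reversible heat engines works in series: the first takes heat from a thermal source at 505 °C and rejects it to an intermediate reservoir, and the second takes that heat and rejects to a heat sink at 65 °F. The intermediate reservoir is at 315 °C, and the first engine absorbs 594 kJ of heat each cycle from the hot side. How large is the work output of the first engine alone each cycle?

W₁ ≈ 145 kJ

T_H = 505 °C → 505 + 273.15 = 778.15 K.
T_C = 65 °F → (65 − 32) × 5/9 = 18.33 °C = 291.48 K.
T_m = 315 °C → 315 + 273.15 = 588.15 K.
First-stage efficiency η₁ = 1 − T_m/T_H = 1 − 588.15/778.15 = 0.2442.
W₁ = η₁·Q_H = 0.2442 × 594 = 145 kJ.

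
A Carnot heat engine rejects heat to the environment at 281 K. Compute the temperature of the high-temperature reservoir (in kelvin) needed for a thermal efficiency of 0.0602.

T_H ≈ 299.0 K

From η = 1 − T_C/T_H, solving for T_H gives T_H = T_C/(1 − η) = 281.00/(1 − 0.0602) = 299.0 K.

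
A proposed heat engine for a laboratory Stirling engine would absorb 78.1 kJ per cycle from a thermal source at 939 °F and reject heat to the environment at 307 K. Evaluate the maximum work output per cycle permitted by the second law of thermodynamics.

W_max ≈ 47.24 kJ

T_H = 939 °F → (939 − 32) × 5/9 = 503.89 °C = 777.04 K.
The upper bound on efficiency is η_max = 1 − T_C/T_H = 1 − 307.00/777.04 = 0.6049.
W_max = η_max · Q_H = 0.6049 × 78.1 = 47.24 kJ.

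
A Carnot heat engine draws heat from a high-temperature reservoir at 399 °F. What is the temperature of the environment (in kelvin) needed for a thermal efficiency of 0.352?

T_H = 399 °F → (399 − 32) × 5/9 = 203.89 °C = 477.04 K.
From η = 1 − T_C/T_H, T_C = T_H·(1 − η) = 477.04 × (1 − 0.352) = 309 K.

T_C ≈ 309 K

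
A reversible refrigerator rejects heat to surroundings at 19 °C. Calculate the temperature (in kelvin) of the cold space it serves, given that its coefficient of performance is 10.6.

T_C ≈ 267 K

T_H = 19 °C → 19 + 273.15 = 292.15 K.
COP_R = T_C/(T_H − T_C) ⇒ T_C = T_H·COP_R/(1 + COP_R) = 292.15 × 10.6/(1 + 10.6) = 267 K.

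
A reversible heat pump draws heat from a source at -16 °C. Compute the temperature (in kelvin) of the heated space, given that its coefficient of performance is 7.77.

T_H ≈ 295 K

T_C = -16 °C → -16 + 273.15 = 257.15 K.
COP_HP = T_H/(T_H − T_C) ⇒ T_H = T_C·COP_HP/(COP_HP − 1) = 257.15 × 7.77/(7.77 − 1) = 295 K.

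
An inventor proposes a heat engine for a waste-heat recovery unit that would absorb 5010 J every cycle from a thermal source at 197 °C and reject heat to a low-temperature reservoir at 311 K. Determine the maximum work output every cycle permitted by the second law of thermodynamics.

W_max ≈ 1700 J

T_H = 197 °C → 197 + 273.15 = 470.15 K.
The upper bound on efficiency is η_max = 1 − T_C/T_H = 1 − 311.00/470.15 = 0.3385.
W_max = η_max · Q_H = 0.3385 × 5010 = 1700 J.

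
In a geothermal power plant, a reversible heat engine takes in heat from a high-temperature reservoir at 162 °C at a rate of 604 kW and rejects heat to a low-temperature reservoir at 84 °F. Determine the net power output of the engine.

Ẇ ≈ 185 kW

T_H = 162 °C → 162 + 273.15 = 435.15 K.
T_C = 84 °F → (84 − 32) × 5/9 = 28.89 °C = 302.04 K.
The Carnot efficiency is η = 1 − T_C/T_H = 1 − 302.04/435.15 = 0.3059.
W = η·Q_H = 0.3059 × 604 = 185 kW.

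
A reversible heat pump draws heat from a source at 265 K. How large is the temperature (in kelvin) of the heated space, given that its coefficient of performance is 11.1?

COP_HP = T_H/(T_H − T_C) ⇒ T_H = T_C·COP_HP/(COP_HP − 1) = 265.00 × 11.1/(11.1 − 1) = 291 K.

T_H ≈ 291 K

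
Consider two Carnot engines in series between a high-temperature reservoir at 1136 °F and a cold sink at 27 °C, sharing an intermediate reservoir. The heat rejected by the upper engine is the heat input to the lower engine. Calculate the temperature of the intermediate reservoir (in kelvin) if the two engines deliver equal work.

T_H = 1136 °F → (1136 − 32) × 5/9 = 613.33 °C = 886.48 K.
T_C = 27 °C → 27 + 273.15 = 300.15 K.
For reversible stages Q_m = Q_H·(T_m/T_H). Setting W₁ = Q_H(1 − T_m/T_H) equal to W₂ = Q_m(1 − T_C/T_m) = Q_H·(T_m − T_C)/T_H gives T_H − T_m = T_m − T_C, so T_m = (T_H + T_C)/2 = (886.48 + 300.15)/2 = 593.3 K.

T_m ≈ 593.3 K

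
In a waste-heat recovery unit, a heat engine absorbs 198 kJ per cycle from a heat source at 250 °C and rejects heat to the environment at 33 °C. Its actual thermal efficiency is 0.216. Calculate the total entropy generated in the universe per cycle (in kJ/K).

ΔS_univ ≈ 0.129 kJ/K

T_H = 250 °C → 250 + 273.15 = 523.15 K.
T_C = 33 °C → 33 + 273.15 = 306.15 K.
W = η·Q_H = 0.216 × 198 = 42.77 kJ, so Q_C = Q_H − W = 155.2 kJ.
Reservoir entropy changes: ΔS_H = −Q_H/T_H = −198/523.15 = -0.3785 kJ/K and ΔS_C = +Q_C/T_C = 155.2/306.15 = 0.5070 kJ/K.
ΔS_univ = −Q_H/T_H + Q_C/T_C = 0.129 kJ/K (> 0, since η = 0.216 < η_Carnot = 0.415).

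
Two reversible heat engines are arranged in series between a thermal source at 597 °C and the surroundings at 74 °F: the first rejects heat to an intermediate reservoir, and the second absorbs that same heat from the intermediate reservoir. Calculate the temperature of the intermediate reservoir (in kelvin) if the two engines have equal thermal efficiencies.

T_m ≈ 508 K

T_H = 597 °C → 597 + 273.15 = 870.15 K.
T_C = 74 °F → (74 − 32) × 5/9 = 23.33 °C = 296.48 K.
Equal efficiencies require 1 − T_m/T_H = 1 − T_C/T_m, i.e. T_m/T_H = T_C/T_m, so T_m = √(T_H·T_C) = √(870.15 × 296.48) = 508 K.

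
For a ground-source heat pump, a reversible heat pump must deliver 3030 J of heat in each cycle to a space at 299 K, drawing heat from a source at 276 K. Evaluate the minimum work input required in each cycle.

W_in ≈ 233 J

Reversible heating COP: COP_HP = T_H/(T_H − T_C) = 299.00/23.00 = 13.0000.
W = Q_H/COP_HP = 3030/13.0000 = 233 J.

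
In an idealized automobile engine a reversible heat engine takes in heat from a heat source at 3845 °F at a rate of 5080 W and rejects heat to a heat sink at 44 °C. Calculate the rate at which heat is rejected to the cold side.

Q̇_C ≈ 674 W

T_H = 3845 °F → (3845 − 32) × 5/9 = 2118.33 °C = 2391.48 K.
T_C = 44 °C → 44 + 273.15 = 317.15 K.
Carnot efficiency: η = 1 − T_C/T_H = 1 − 317.15/2391.48 = 0.8674.
For a reversible cycle Q_C/Q_H = T_C/T_H, so Q_C = 5080 × 317.15/2391.48 = 674 W.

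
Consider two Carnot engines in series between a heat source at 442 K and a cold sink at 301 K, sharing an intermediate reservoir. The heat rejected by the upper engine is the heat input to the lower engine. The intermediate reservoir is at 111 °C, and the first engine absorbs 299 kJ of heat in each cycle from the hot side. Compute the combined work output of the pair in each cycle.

W_total ≈ 95.4 kJ

Two reversible stages in series are equivalent to a single Carnot engine between T_H and T_C, so η_total = 1 − T_C/T_H = 1 − 301.00/442.00 = 0.3190.
W_total = η_total · Q_H = 0.3190 × 299 = 95.4 kJ.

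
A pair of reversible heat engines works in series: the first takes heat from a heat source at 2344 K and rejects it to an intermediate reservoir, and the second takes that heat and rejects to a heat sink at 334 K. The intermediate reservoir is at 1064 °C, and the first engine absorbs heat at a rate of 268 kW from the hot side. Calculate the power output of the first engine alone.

T_m = 1064 °C → 1064 + 273.15 = 1337.15 K.
First-stage efficiency η₁ = 1 − T_m/T_H = 1 − 1337.15/2344.00 = 0.4295.
W₁ = η₁·Q_H = 0.4295 × 268 = 115.1 kW.

Ẇ₁ ≈ 115.1 kW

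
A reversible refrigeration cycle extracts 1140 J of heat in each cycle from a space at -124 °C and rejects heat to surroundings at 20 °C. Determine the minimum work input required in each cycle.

T_H = 20 °C → 20 + 273.15 = 293.15 K.
T_C = -124 °C → -124 + 273.15 = 149.15 K.
The reversible coefficient of performance is COP_R = T_C/(T_H − T_C) = 149.15/144.00 = 1.0358.
W = Q_C/COP_R = 1140/1.0358 = 1101 J.

W_in ≈ 1101 J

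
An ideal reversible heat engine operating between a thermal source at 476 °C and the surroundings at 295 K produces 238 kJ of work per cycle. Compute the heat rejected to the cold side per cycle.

T_H = 476 °C → 476 + 273.15 = 749.15 K.
Carnot efficiency: η = 1 − T_C/T_H = 1 − 295.00/749.15 = 0.6062.
Since Q_C/Q_H = T_C/T_H and Q_H = W/η, Q_C = W·T_C/(T_H − T_C) = 238 × 295.00/454.15 = 154.6 kJ.

Q_C ≈ 154.6 kJ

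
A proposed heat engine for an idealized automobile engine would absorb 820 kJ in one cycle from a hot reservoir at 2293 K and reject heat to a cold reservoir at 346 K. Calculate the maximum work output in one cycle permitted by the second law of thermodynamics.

The second-law ceiling is the Carnot efficiency, η_max = 1 − T_C/T_H = 1 − 346.00/2293.00 = 0.8491.
W_max = η_max · Q_H = 0.8491 × 820 = 696.3 kJ.

W_max ≈ 696.3 kJ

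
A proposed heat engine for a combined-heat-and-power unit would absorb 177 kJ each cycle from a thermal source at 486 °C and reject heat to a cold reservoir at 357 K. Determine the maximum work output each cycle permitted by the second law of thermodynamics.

W_max ≈ 93.8 kJ

T_H = 486 °C → 486 + 273.15 = 759.15 K.
By the Carnot theorem, η_max = 1 − T_C/T_H = 1 − 357.00/759.15 = 0.5297.
W_max = η_max · Q_H = 0.5297 × 177 = 93.8 kJ.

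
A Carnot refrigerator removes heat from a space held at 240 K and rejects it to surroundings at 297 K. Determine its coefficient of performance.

For a reversible refrigerator, COP_R = T_C/(T_H − T_C) = 240.00/(297.00 − 240.00) = 4.211.

COP_R ≈ 4.211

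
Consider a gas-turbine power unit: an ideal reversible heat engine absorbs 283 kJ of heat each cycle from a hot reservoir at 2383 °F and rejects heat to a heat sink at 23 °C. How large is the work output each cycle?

W ≈ 229.9 kJ

T_H = 2383 °F → (2383 − 32) × 5/9 = 1306.11 °C = 1579.26 K.
T_C = 23 °C → 23 + 273.15 = 296.15 K.
Carnot efficiency: η = 1 − T_C/T_H = 1 − 296.15/1579.26 = 0.8125.
W = η·Q_H = 0.8125 × 283 = 229.9 kJ.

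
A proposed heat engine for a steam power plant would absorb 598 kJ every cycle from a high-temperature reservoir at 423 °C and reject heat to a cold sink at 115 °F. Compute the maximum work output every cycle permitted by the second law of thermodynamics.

W_max ≈ 324 kJ

T_H = 423 °C → 423 + 273.15 = 696.15 K.
T_C = 115 °F → (115 − 32) × 5/9 = 46.11 °C = 319.26 K.
By the Carnot theorem, η_max = 1 − T_C/T_H = 1 − 319.26/696.15 = 0.5414.
W_max = η_max · Q_H = 0.5414 × 598 = 324 kJ.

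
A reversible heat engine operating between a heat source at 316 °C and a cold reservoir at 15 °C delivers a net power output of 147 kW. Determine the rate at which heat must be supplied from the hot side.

T_H = 316 °C → 316 + 273.15 = 589.15 K.
T_C = 15 °C → 15 + 273.15 = 288.15 K.
η_rev = 1 − T_C/T_H = 1 − 288.15/589.15 = 0.5109.
Q_H = W/η = 147/0.5109 = 287.7 kW.

Q̇_H ≈ 287.7 kW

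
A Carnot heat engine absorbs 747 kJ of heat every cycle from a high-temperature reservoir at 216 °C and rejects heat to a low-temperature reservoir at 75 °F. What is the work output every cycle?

T_H = 216 °C → 216 + 273.15 = 489.15 K.
T_C = 75 °F → (75 − 32) × 5/9 = 23.89 °C = 297.04 K.
η_rev = 1 − T_C/T_H = 1 − 297.04/489.15 = 0.3927.
W = η·Q_H = 0.3927 × 747 = 293 kJ.

W ≈ 293 kJ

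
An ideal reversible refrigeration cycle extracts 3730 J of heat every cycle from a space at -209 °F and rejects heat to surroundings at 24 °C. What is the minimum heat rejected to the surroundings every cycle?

Q_H ≈ 7960 J

T_H = 24 °C → 24 + 273.15 = 297.15 K.
T_C = -209 °F → (-209 − 32) × 5/9 = -133.89 °C = 139.26 K.
For a reversible cycle Q_H/Q_C = T_H/T_C, so Q_H = Q_C·T_H/T_C = 3730 × 297.15/139.26 = 7960 J.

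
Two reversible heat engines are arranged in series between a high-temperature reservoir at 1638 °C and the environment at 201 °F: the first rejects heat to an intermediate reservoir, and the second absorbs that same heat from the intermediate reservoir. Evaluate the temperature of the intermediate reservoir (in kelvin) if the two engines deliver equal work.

T_H = 1638 °C → 1638 + 273.15 = 1911.15 K.
T_C = 201 °F → (201 − 32) × 5/9 = 93.89 °C = 367.04 K.
For reversible stages Q_m = Q_H·(T_m/T_H). Setting W₁ = Q_H(1 − T_m/T_H) equal to W₂ = Q_m(1 − T_C/T_m) = Q_H·(T_m − T_C)/T_H gives T_H − T_m = T_m − T_C, so T_m = (T_H + T_C)/2 = (1911.15 + 367.04)/2 = 1139 K.

T_m ≈ 1139 K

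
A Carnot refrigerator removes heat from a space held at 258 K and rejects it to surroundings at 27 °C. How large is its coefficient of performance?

COP_R ≈ 6.12

T_H = 27 °C → 27 + 273.15 = 300.15 K.
COP_R = T_C/(T_H − T_C) = 258.00/(300.15 − 258.00) = 6.12.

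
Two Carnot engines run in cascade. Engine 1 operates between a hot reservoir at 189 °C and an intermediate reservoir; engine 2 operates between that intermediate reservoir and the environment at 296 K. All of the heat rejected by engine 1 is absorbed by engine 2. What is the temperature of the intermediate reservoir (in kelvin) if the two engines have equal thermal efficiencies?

T_m ≈ 370 K

T_H = 189 °C → 189 + 273.15 = 462.15 K.
Equal efficiencies require 1 − T_m/T_H = 1 − T_C/T_m, i.e. T_m/T_H = T_C/T_m, so T_m = √(T_H·T_C) = √(462.15 × 296.00) = 370 K.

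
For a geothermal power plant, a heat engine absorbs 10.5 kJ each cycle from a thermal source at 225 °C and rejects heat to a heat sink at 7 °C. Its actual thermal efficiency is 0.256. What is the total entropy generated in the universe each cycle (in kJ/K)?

ΔS_univ ≈ 0.00681 kJ/K

T_H = 225 °C → 225 + 273.15 = 498.15 K.
T_C = 7 °C → 7 + 273.15 = 280.15 K.
W = η·Q_H = 0.256 × 10.5 = 2.688 kJ, so Q_C = Q_H − W = 7.812 kJ.
Reservoir entropy changes: ΔS_H = −Q_H/T_H = −10.5/498.15 = -0.02108 kJ/K and ΔS_C = +Q_C/T_C = 7.812/280.15 = 0.02789 kJ/K.
ΔS_univ = −Q_H/T_H + Q_C/T_C = 0.00681 kJ/K (> 0, since η = 0.256 < η_Carnot = 0.438).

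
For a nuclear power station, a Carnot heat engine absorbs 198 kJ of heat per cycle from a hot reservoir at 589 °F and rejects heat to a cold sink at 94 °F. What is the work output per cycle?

W ≈ 93.5 kJ

T_H = 589 °F → (589 − 32) × 5/9 = 309.44 °C = 582.59 K.
T_C = 94 °F → (94 − 32) × 5/9 = 34.44 °C = 307.59 K.
For a reversible engine, η = 1 − T_C/T_H = 1 − 307.59/582.59 = 0.4720.
W = η·Q_H = 0.4720 × 198 = 93.5 kJ.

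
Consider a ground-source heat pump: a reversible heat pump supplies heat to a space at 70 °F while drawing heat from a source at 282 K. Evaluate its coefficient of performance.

COP_HP ≈ 24.0

T_H = 70 °F → (70 − 32) × 5/9 = 21.11 °C = 294.26 K.
The Carnot heat-pump COP is COP_HP = T_H/(T_H − T_C) = 294.26/(294.26 − 282.00) = 24.0.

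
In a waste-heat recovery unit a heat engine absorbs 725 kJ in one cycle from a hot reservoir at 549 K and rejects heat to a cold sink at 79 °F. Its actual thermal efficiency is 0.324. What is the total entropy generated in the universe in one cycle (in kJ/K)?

ΔS_univ ≈ 0.317 kJ/K

T_C = 79 °F → (79 − 32) × 5/9 = 26.11 °C = 299.26 K.
W = η·Q_H = 0.324 × 725 = 234.9 kJ, so Q_C = Q_H − W = 490.1 kJ.
The hot reservoir loses entropy Q_H/T_H = 725/549.00 = 1.321 kJ/K; the cold reservoir gains Q_C/T_C = 490.1/299.26 = 1.638 kJ/K.
ΔS_univ = −Q_H/T_H + Q_C/T_C = 0.317 kJ/K (> 0, since η = 0.324 < η_Carnot = 0.455).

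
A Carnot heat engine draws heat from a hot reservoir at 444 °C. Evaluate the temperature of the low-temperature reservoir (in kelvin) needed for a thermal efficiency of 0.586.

T_C ≈ 297 K

T_H = 444 °C → 444 + 273.15 = 717.15 K.
From η = 1 − T_C/T_H, T_C = T_H·(1 − η) = 717.15 × (1 − 0.586) = 297 K.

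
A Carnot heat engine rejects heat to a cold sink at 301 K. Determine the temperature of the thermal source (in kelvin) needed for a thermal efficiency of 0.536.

T_H ≈ 648.7 K

From η = 1 − T_C/T_H, solving for T_H gives T_H = T_C/(1 − η) = 301.00/(1 − 0.536) = 648.7 K.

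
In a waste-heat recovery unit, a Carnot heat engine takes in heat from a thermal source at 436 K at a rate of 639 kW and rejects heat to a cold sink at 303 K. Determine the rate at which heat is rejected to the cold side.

Since the cycle is reversible, η = 1 − T_C/T_H = 1 − 303.00/436.00 = 0.3050.
For a reversible cycle Q_C/Q_H = T_C/T_H, so Q_C = 639 × 303.00/436.00 = 444 kW.

Q̇_C ≈ 444 kW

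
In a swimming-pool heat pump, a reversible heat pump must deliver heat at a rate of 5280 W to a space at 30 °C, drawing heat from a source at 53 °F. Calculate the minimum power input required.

Ẇ_in ≈ 319 W

T_H = 30 °C → 30 + 273.15 = 303.15 K.
T_C = 53 °F → (53 − 32) × 5/9 = 11.67 °C = 284.82 K.
Reversible heating COP: COP_HP = T_H/(T_H − T_C) = 303.15/18.33 = 16.5355.
W = Q_H/COP_HP = 5280/16.5355 = 319 W.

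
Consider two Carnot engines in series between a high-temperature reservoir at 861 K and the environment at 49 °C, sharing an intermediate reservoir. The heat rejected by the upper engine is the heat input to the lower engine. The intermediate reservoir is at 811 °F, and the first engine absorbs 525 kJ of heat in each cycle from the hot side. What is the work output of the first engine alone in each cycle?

W₁ ≈ 94.6 kJ

T_C = 49 °C → 49 + 273.15 = 322.15 K.
T_m = 811 °F → (811 − 32) × 5/9 = 432.78 °C = 705.93 K.
First-stage efficiency η₁ = 1 − T_m/T_H = 1 − 705.93/861.00 = 0.1801.
W₁ = η₁·Q_H = 0.1801 × 525 = 94.6 kJ.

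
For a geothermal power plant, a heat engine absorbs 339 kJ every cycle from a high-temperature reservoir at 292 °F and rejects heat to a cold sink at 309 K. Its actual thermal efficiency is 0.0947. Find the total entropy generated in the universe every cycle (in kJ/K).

T_H = 292 °F → (292 − 32) × 5/9 = 144.44 °C = 417.59 K.
W = η·Q_H = 0.0947 × 339 = 32.10 kJ, so Q_C = Q_H − W = 306.9 kJ.
Entropy balance on the reservoirs: −Q_H/T_H = -0.8118 kJ/K, +Q_C/T_C = 0.9932 kJ/K.
ΔS_univ = −Q_H/T_H + Q_C/T_C = 0.181 kJ/K (> 0, since η = 0.0947 < η_Carnot = 0.260).

ΔS_univ ≈ 0.181 kJ/K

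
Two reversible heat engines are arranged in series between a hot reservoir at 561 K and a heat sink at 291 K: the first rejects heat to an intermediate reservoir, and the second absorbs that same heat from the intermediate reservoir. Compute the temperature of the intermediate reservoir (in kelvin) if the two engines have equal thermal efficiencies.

Equal efficiencies require 1 − T_m/T_H = 1 − T_C/T_m, i.e. T_m/T_H = T_C/T_m, so T_m = √(T_H·T_C) = √(561.00 × 291.00) = 404 K.

T_m ≈ 404 K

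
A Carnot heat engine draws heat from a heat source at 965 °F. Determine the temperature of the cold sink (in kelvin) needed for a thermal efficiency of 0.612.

T_H = 965 °F → (965 − 32) × 5/9 = 518.33 °C = 791.48 K.
From η = 1 − T_C/T_H, T_C = T_H·(1 − η) = 791.48 × (1 − 0.612) = 307.1 K.

T_C ≈ 307.1 K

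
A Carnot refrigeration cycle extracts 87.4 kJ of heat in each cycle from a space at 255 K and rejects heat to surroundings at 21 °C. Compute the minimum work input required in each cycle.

W_in ≈ 13.4 kJ

T_H = 21 °C → 21 + 273.15 = 294.15 K.
For a reversible refrigerator, COP_R = T_C/(T_H − T_C) = 255.00/39.15 = 6.5134.
W = Q_C/COP_R = 87.4/6.5134 = 13.4 kJ.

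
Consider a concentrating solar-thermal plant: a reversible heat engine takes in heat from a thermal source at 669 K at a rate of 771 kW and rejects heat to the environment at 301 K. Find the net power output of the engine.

Ẇ ≈ 424 kW

Since the cycle is reversible, η = 1 − T_C/T_H = 1 − 301.00/669.00 = 0.5501.
W = η·Q_H = 0.5501 × 771 = 424 kW.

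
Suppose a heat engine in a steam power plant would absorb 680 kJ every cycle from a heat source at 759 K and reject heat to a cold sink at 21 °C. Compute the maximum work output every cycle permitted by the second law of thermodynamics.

T_C = 21 °C → 21 + 273.15 = 294.15 K.
No engine can exceed the Carnot limit: η_max = 1 − T_C/T_H = 1 − 294.15/759.00 = 0.6125.
W_max = η_max · Q_H = 0.6125 × 680 = 416 kJ.

W_max ≈ 416 kJ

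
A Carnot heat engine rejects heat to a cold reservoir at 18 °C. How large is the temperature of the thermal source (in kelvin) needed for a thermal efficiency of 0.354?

T_H ≈ 450.7 K

T_C = 18 °C → 18 + 273.15 = 291.15 K.
From η = 1 − T_C/T_H, solving for T_H gives T_H = T_C/(1 − η) = 291.15/(1 − 0.354) = 450.7 K.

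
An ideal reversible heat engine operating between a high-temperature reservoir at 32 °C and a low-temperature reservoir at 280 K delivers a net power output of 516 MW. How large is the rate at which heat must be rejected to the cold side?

T_H = 32 °C → 32 + 273.15 = 305.15 K.
η_rev = 1 − T_C/T_H = 1 − 280.00/305.15 = 0.0824.
Since Q_C/Q_H = T_C/T_H and Q_H = W/η, Q_C = W·T_C/(T_H − T_C) = 516 × 280.00/25.15 = 5740 MW.

Q̇_C ≈ 5740 MW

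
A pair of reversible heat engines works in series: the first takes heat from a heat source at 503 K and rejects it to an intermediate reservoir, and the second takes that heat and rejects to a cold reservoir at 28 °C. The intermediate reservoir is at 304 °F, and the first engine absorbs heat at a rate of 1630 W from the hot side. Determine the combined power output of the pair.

Ẇ_total ≈ 654 W

T_C = 28 °C → 28 + 273.15 = 301.15 K.
Two reversible stages in series are equivalent to a single Carnot engine between T_H and T_C, so η_total = 1 − T_C/T_H = 1 − 301.15/503.00 = 0.4013.
W_total = η_total · Q_H = 0.4013 × 1630 = 654 W.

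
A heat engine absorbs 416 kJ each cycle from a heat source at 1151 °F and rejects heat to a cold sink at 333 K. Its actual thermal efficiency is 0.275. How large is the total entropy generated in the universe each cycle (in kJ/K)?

ΔS_univ ≈ 0.441 kJ/K

T_H = 1151 °F → (1151 − 32) × 5/9 = 621.67 °C = 894.82 K.
W = η·Q_H = 0.275 × 416 = 114.4 kJ, so Q_C = Q_H − W = 301.6 kJ.
Reservoir entropy changes: ΔS_H = −Q_H/T_H = −416/894.82 = -0.4649 kJ/K and ΔS_C = +Q_C/T_C = 301.6/333.00 = 0.9057 kJ/K.
ΔS_univ = −Q_H/T_H + Q_C/T_C = 0.441 kJ/K (> 0, since η = 0.275 < η_Carnot = 0.628).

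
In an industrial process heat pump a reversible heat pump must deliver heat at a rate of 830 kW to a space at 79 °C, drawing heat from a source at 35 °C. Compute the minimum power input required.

T_H = 79 °C → 79 + 273.15 = 352.15 K.
T_C = 35 °C → 35 + 273.15 = 308.15 K.
COP_HP = T_H/(T_H − T_C) = 352.15/44.00 = 8.0034.
W = Q_H/COP_HP = 830/8.0034 = 104 kW.

Ẇ_in ≈ 104 kW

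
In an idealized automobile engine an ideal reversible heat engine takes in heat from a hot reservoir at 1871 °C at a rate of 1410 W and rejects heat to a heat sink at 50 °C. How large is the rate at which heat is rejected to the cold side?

T_H = 1871 °C → 1871 + 273.15 = 2144.15 K.
T_C = 50 °C → 50 + 273.15 = 323.15 K.
Since the cycle is reversible, η = 1 − T_C/T_H = 1 − 323.15/2144.15 = 0.8493.
For a reversible cycle Q_C/Q_H = T_C/T_H, so Q_C = 1410 × 323.15/2144.15 = 213 W.

Q̇_C ≈ 213 W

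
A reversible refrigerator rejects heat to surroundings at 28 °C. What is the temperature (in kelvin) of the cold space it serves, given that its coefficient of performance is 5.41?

T_H = 28 °C → 28 + 273.15 = 301.15 K.
COP_R = T_C/(T_H − T_C) ⇒ T_C = T_H·COP_R/(1 + COP_R) = 301.15 × 5.41/(1 + 5.41) = 254.2 K.

T_C ≈ 254.2 K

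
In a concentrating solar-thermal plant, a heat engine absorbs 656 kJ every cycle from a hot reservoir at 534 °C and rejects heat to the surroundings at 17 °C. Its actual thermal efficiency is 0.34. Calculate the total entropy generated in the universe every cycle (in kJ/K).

ΔS_univ ≈ 0.679 kJ/K

T_H = 534 °C → 534 + 273.15 = 807.15 K.
T_C = 17 °C → 17 + 273.15 = 290.15 K.
W = η·Q_H = 0.34 × 656 = 223.0 kJ, so Q_C = Q_H − W = 433.0 kJ.
The hot reservoir loses entropy Q_H/T_H = 656/807.15 = 0.8127 kJ/K; the cold reservoir gains Q_C/T_C = 433.0/290.15 = 1.492 kJ/K.
ΔS_univ = −Q_H/T_H + Q_C/T_C = 0.679 kJ/K (> 0, since η = 0.34 < η_Carnot = 0.641).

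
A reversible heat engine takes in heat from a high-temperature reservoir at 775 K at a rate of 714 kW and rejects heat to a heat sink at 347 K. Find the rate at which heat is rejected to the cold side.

The Carnot efficiency is η = 1 − T_C/T_H = 1 − 347.00/775.00 = 0.5523.
For a reversible cycle Q_C/Q_H = T_C/T_H, so Q_C = 714 × 347.00/775.00 = 320 kW.

Q̇_C ≈ 320 kW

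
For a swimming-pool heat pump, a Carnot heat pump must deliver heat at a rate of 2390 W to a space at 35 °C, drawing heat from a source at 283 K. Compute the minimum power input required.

Ẇ_in ≈ 195 W

T_H = 35 °C → 35 + 273.15 = 308.15 K.
For a reversible heat pump, COP_HP = T_H/(T_H − T_C) = 308.15/25.15 = 12.2525.
W = Q_H/COP_HP = 2390/12.2525 = 195 W.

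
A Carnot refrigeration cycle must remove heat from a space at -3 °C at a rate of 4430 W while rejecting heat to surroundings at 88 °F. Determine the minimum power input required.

Ẇ_in ≈ 559.4 W

T_H = 88 °F → (88 − 32) × 5/9 = 31.11 °C = 304.26 K.
T_C = -3 °C → -3 + 273.15 = 270.15 K.
COP_R = T_C/(T_H − T_C) = 270.15/34.11 = 7.9197.
W = Q_C/COP_R = 4430/7.9197 = 559.4 W.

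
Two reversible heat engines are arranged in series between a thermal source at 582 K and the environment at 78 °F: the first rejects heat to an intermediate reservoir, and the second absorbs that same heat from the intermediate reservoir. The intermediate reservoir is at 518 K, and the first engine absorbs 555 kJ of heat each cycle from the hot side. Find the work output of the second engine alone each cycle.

T_C = 78 °F → (78 − 32) × 5/9 = 25.56 °C = 298.71 K.
Heat entering the second stage: Q_m = Q_H·(T_m/T_H) = 555 × 518.00/582.00 = 494.0 kJ.
Second-stage efficiency η₂ = 1 − T_C/T_m = 1 − 298.71/518.00 = 0.4233, so W₂ = η₂·Q_m = 209.1 kJ.

W₂ ≈ 209.1 kJ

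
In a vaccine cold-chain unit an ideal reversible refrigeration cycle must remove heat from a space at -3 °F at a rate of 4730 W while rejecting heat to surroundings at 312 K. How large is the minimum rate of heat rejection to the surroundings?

Q̇_H ≈ 5820 W

T_C = -3 °F → (-3 − 32) × 5/9 = -19.44 °C = 253.71 K.
For a reversible cycle Q_H/Q_C = T_H/T_C, so Q_H = Q_C·T_H/T_C = 4730 × 312.00/253.71 = 5820 W.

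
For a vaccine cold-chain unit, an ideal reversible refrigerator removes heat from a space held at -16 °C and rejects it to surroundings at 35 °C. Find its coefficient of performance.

COP_R ≈ 5.04

T_H = 35 °C → 35 + 273.15 = 308.15 K.
T_C = -16 °C → -16 + 273.15 = 257.15 K.
For a reversible refrigerator, COP_R = T_C/(T_H − T_C) = 257.15/(308.15 − 257.15) = 5.04.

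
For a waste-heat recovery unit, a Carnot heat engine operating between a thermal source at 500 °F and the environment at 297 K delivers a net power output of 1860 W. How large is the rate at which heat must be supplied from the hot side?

Q̇_H ≈ 4200 W

T_H = 500 °F → (500 − 32) × 5/9 = 260.00 °C = 533.15 K.
Carnot efficiency: η = 1 − T_C/T_H = 1 − 297.00/533.15 = 0.4429.
Q_H = W/η = 1860/0.4429 = 4200 W.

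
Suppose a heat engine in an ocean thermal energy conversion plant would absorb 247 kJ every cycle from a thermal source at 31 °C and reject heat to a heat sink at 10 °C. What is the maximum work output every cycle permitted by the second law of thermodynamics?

W_max ≈ 17.05 kJ

T_H = 31 °C → 31 + 273.15 = 304.15 K.
T_C = 10 °C → 10 + 273.15 = 283.15 K.
The upper bound on efficiency is η_max = 1 − T_C/T_H = 1 − 283.15/304.15 = 0.0690.
W_max = η_max · Q_H = 0.0690 × 247 = 17.05 kJ.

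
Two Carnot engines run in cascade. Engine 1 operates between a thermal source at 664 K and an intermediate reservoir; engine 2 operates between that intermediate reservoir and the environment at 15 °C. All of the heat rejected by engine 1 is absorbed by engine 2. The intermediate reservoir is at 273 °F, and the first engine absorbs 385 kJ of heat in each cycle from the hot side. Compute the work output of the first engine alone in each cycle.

W₁ ≈ 149.0 kJ

T_C = 15 °C → 15 + 273.15 = 288.15 K.
T_m = 273 °F → (273 − 32) × 5/9 = 133.89 °C = 407.04 K.
First-stage efficiency η₁ = 1 − T_m/T_H = 1 − 407.04/664.00 = 0.3870.
W₁ = η₁·Q_H = 0.3870 × 385 = 149.0 kJ.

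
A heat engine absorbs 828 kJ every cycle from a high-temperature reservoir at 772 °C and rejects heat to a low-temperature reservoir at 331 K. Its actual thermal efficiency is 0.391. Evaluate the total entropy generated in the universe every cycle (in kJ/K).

T_H = 772 °C → 772 + 273.15 = 1045.15 K.
W = η·Q_H = 0.391 × 828 = 323.7 kJ, so Q_C = Q_H − W = 504.3 kJ.
Reservoir entropy changes: ΔS_H = −Q_H/T_H = −828/1045.15 = -0.7922 kJ/K and ΔS_C = +Q_C/T_C = 504.3/331.00 = 1.523 kJ/K.
ΔS_univ = −Q_H/T_H + Q_C/T_C = 0.7312 kJ/K (> 0, since η = 0.391 < η_Carnot = 0.683).

ΔS_univ ≈ 0.7312 kJ/K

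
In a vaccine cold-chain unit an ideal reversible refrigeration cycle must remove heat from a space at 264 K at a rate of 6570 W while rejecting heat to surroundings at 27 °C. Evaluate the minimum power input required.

Ẇ_in ≈ 899.6 W

T_H = 27 °C → 27 + 273.15 = 300.15 K.
COP_R = T_C/(T_H − T_C) = 264.00/36.15 = 7.3029.
W = Q_C/COP_R = 6570/7.3029 = 899.6 W.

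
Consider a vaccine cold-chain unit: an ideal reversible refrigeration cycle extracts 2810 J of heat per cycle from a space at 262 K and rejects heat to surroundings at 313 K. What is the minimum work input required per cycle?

For a reversible refrigerator, COP_R = T_C/(T_H − T_C) = 262.00/51.00 = 5.1373.
W = Q_C/COP_R = 2810/5.1373 = 547 J.

W_in ≈ 547 J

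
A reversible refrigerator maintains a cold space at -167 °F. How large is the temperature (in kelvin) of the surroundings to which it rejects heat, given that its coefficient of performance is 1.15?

T_C = -167 °F → (-167 − 32) × 5/9 = -110.56 °C = 162.59 K.
COP_R = T_C/(T_H − T_C) ⇒ T_H = T_C·(1 + 1/COP_R) = 162.59 × (1 + 1/1.15) = 304.0 K.

T_H ≈ 304.0 K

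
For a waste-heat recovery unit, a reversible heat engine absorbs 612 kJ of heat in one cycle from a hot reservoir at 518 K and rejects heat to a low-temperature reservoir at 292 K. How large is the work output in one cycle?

W ≈ 267.0 kJ

Carnot efficiency: η = 1 − T_C/T_H = 1 − 292.00/518.00 = 0.4363.
W = η·Q_H = 0.4363 × 612 = 267.0 kJ.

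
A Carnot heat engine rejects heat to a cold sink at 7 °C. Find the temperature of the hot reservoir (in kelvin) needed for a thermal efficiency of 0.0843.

T_H ≈ 306 K

T_C = 7 °C → 7 + 273.15 = 280.15 K.
From η = 1 − T_C/T_H, solving for T_H gives T_H = T_C/(1 − η) = 280.15/(1 − 0.0843) = 306 K.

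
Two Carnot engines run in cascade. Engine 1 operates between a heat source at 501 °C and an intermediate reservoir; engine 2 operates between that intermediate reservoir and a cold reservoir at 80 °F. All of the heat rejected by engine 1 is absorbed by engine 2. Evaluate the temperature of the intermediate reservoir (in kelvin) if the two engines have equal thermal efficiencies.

T_H = 501 °C → 501 + 273.15 = 774.15 K.
T_C = 80 °F → (80 − 32) × 5/9 = 26.67 °C = 299.82 K.
Equal efficiencies require 1 − T_m/T_H = 1 − T_C/T_m, i.e. T_m/T_H = T_C/T_m, so T_m = √(T_H·T_C) = √(774.15 × 299.82) = 482 K.

T_m ≈ 482 K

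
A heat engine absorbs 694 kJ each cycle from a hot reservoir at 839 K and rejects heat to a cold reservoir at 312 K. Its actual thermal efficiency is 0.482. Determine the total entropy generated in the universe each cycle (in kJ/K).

ΔS_univ ≈ 0.325 kJ/K

W = η·Q_H = 0.482 × 694 = 334.5 kJ, so Q_C = Q_H − W = 359.5 kJ.
The hot reservoir loses entropy Q_H/T_H = 694/839.00 = 0.8272 kJ/K; the cold reservoir gains Q_C/T_C = 359.5/312.00 = 1.152 kJ/K.
ΔS_univ = −Q_H/T_H + Q_C/T_C = 0.325 kJ/K (> 0, since η = 0.482 < η_Carnot = 0.628).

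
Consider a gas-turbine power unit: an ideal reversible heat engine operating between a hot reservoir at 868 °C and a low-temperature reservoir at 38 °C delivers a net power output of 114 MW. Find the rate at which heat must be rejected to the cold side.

T_H = 868 °C → 868 + 273.15 = 1141.15 K.
T_C = 38 °C → 38 + 273.15 = 311.15 K.
η_rev = 1 − T_C/T_H = 1 − 311.15/1141.15 = 0.7273.
Since Q_C/Q_H = T_C/T_H and Q_H = W/η, Q_C = W·T_C/(T_H − T_C) = 114 × 311.15/830.00 = 42.7 MW.

Q̇_C ≈ 42.7 MW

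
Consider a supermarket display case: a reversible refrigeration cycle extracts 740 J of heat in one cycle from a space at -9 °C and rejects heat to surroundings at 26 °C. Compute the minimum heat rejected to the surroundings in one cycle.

T_H = 26 °C → 26 + 273.15 = 299.15 K.
T_C = -9 °C → -9 + 273.15 = 264.15 K.
For a reversible cycle Q_H/Q_C = T_H/T_C, so Q_H = Q_C·T_H/T_C = 740 × 299.15/264.15 = 838 J.

Q_H ≈ 838 J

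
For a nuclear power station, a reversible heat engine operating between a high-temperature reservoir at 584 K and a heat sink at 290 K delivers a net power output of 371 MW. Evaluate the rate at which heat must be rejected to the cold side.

Carnot efficiency: η = 1 − T_C/T_H = 1 − 290.00/584.00 = 0.5034.
Since Q_C/Q_H = T_C/T_H and Q_H = W/η, Q_C = W·T_C/(T_H − T_C) = 371 × 290.00/294.00 = 366 MW.

Q̇_C ≈ 366 MW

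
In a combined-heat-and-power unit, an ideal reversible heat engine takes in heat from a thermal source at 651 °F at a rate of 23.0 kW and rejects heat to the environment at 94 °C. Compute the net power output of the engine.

T_H = 651 °F → (651 − 32) × 5/9 = 343.89 °C = 617.04 K.
T_C = 94 °C → 94 + 273.15 = 367.15 K.
η_rev = 1 − T_C/T_H = 1 − 367.15/617.04 = 0.4050.
W = η·Q_H = 0.4050 × 23.0 = 9.31 kW.

Ẇ ≈ 9.31 kW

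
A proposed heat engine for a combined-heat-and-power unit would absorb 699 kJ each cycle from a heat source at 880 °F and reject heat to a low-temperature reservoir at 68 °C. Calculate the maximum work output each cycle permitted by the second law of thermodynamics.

W_max ≈ 379 kJ

T_H = 880 °F → (880 − 32) × 5/9 = 471.11 °C = 744.26 K.
T_C = 68 °C → 68 + 273.15 = 341.15 K.
The upper bound on efficiency is η_max = 1 − T_C/T_H = 1 − 341.15/744.26 = 0.5416.
W_max = η_max · Q_H = 0.5416 × 699 = 379 kJ.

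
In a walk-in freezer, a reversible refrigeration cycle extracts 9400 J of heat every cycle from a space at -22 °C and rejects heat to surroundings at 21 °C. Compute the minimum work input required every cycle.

T_H = 21 °C → 21 + 273.15 = 294.15 K.
T_C = -22 °C → -22 + 273.15 = 251.15 K.
For a reversible refrigerator, COP_R = T_C/(T_H − T_C) = 251.15/43.00 = 5.8407.
W = Q_C/COP_R = 9400/5.8407 = 1610 J.

W_in ≈ 1610 J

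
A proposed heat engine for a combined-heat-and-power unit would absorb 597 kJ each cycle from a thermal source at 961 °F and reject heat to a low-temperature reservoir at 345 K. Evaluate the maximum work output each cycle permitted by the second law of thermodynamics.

T_H = 961 °F → (961 − 32) × 5/9 = 516.11 °C = 789.26 K.
The upper bound on efficiency is η_max = 1 − T_C/T_H = 1 − 345.00/789.26 = 0.5629.
W_max = η_max · Q_H = 0.5629 × 597 = 336 kJ.

W_max ≈ 336 kJ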